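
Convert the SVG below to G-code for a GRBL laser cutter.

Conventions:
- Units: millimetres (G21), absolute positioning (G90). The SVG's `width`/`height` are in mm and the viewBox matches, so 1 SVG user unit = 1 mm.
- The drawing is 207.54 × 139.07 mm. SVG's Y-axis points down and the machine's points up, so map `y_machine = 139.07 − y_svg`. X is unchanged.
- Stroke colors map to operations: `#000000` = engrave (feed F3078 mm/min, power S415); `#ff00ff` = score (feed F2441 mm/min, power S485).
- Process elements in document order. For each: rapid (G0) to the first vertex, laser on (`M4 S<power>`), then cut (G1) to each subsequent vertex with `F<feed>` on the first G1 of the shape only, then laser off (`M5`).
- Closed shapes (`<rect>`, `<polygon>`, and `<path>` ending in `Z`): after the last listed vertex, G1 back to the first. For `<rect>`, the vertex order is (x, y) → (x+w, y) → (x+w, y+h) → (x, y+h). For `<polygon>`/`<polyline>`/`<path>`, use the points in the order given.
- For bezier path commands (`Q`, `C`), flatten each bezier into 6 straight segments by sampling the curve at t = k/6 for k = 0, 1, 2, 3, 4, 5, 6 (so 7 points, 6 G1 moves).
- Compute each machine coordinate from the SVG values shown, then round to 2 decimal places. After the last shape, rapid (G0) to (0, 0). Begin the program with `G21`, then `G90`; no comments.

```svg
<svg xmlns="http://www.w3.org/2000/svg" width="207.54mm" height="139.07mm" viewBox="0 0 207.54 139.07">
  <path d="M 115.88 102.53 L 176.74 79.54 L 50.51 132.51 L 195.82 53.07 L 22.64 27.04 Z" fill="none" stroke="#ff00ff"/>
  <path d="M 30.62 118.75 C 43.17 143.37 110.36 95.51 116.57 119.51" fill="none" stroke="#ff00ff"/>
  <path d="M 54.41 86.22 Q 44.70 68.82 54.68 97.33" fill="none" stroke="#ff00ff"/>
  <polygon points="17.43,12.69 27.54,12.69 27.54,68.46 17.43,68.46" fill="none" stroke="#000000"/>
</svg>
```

1 u = 1 mm; y_m = 139.07 − y.

[1] `<path>` closed polygon, #ff00ff→score S485 F2441: (115.88,36.54) → (176.74,59.53) → (50.51,6.56) → (195.82,86.00) → (22.64,112.03) → (115.88,36.54) (closed)

[2] `<path>` cubic bezier, #ff00ff→score S485 F2441: (30.62,20.32) → (40.91,13.38) → (57.10,14.51) → (75.97,19.71) → (94.32,24.95) → (108.92,26.24) → (116.57,19.56)

[3] `<path>` quadratic bezier, #ff00ff→score S485 F2441: (54.41,52.85) → (51.72,57.37) → (50.12,59.35) → (49.62,58.77) → (50.21,55.65) → (51.90,49.97) → (54.68,41.74)

[4] `<polygon>` rectangle, #000000→engrave S415 F3078: (17.43,126.38) → (27.54,126.38) → (27.54,70.61) → (17.43,70.61) → (17.43,126.38) (closed)

G21
G90
G0 X115.88 Y36.54
M4 S485
G1 X176.74 Y59.53 F2441
G1 X50.51 Y6.56
G1 X195.82 Y86.00
G1 X22.64 Y112.03
G1 X115.88 Y36.54
M5
G0 X30.62 Y20.32
M4 S485
G1 X40.91 Y13.38 F2441
G1 X57.10 Y14.51
G1 X75.97 Y19.71
G1 X94.32 Y24.95
G1 X108.92 Y26.24
G1 X116.57 Y19.56
M5
G0 X54.41 Y52.85
M4 S485
G1 X51.72 Y57.37 F2441
G1 X50.12 Y59.35
G1 X49.62 Y58.77
G1 X50.21 Y55.65
G1 X51.90 Y49.97
G1 X54.68 Y41.74
M5
G0 X17.43 Y126.38
M4 S415
G1 X27.54 Y126.38 F3078
G1 X27.54 Y70.61
G1 X17.43 Y70.61
G1 X17.43 Y126.38
M5
G0 X0.00 Y0.00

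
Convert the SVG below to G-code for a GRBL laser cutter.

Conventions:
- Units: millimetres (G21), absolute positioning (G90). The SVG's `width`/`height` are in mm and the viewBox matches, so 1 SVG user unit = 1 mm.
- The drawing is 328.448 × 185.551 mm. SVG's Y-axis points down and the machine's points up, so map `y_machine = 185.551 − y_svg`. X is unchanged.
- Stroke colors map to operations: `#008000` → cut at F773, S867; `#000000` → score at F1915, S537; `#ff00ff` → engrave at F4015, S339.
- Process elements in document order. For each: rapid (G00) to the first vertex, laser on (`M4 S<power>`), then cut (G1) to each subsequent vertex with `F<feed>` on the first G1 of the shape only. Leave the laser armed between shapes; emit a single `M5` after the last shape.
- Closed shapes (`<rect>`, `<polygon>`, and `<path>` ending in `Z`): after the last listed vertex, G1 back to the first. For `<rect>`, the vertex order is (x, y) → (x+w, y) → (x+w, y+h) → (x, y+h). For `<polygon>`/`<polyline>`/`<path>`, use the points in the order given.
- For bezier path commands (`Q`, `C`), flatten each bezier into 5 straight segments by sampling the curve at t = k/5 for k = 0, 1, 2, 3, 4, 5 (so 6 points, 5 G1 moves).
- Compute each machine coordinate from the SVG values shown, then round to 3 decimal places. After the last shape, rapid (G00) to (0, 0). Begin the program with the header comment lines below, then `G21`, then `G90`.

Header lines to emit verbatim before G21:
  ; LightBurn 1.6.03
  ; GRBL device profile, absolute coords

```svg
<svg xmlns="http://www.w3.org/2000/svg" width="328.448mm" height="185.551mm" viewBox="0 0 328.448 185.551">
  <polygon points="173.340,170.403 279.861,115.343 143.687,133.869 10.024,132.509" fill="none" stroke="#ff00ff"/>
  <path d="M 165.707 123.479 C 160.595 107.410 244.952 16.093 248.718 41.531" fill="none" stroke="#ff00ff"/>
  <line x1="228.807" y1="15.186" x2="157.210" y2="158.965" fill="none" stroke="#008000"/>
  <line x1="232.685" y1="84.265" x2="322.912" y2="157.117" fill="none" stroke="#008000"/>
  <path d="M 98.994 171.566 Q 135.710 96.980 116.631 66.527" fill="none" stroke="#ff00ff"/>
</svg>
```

Since the viewBox matches the mm dimensions, user units are millimetres directly. The only transform is the Y-flip y_m = 185.551 − y_svg.

Shape 1 is a closed polygon drawn with `<polygon>`. Its stroke #ff00ff means engrave at S339, F4015. After flipping Y the toolpath is (173.340,15.148) → (279.861,70.208) → (143.687,51.682) → (10.024,53.042) → (173.340,15.148), returning to the start.

Shape 2 is a cubic bezier drawn with `<path>`. Its stroke #ff00ff means engrave at S339, F4015. After flipping Y the toolpath is (165.707,62.072) → (172.016,79.207) → (191.634,105.186) → (216.399,130.791) → (238.148,146.808) → (248.718,144.020).

Shape 3 is a line segment drawn with `<line>`. Its stroke #008000 means cut at S867, F773. After flipping Y the toolpath is (228.807,170.365) → (157.210,26.586).

Shape 4 is a line segment drawn with `<line>`. Its stroke #008000 means cut at S867, F773. After flipping Y the toolpath is (232.685,101.286) → (322.912,28.434).

Shape 5 is a quadratic bezier drawn with `<path>`. Its stroke #ff00ff means engrave at S339, F4015. After flipping Y the toolpath is (98.994,13.985) → (111.449,42.054) → (119.440,66.593) → (122.967,87.600) → (122.031,105.077) → (116.631,119.024).

; LightBurn 1.6.03
; GRBL device profile, absolute coords
G21
G90
G00 X173.340 Y15.148
M4 S339
G1 X279.861 Y70.208 F4015
G1 X143.687 Y51.682
G1 X10.024 Y53.042
G1 X173.340 Y15.148
G00 X165.707 Y62.072
M4 S339
G1 X172.016 Y79.207 F4015
G1 X191.634 Y105.186
G1 X216.399 Y130.791
G1 X238.148 Y146.808
G1 X248.718 Y144.020
G00 X228.807 Y170.365
M4 S867
G1 X157.210 Y26.586 F773
G00 X232.685 Y101.286
M4 S867
G1 X322.912 Y28.434 F773
G00 X98.994 Y13.985
M4 S339
G1 X111.449 Y42.054 F4015
G1 X119.440 Y66.593
G1 X122.967 Y87.600
G1 X122.031 Y105.077
G1 X116.631 Y119.024
M5
G00 X0.000 Y0.000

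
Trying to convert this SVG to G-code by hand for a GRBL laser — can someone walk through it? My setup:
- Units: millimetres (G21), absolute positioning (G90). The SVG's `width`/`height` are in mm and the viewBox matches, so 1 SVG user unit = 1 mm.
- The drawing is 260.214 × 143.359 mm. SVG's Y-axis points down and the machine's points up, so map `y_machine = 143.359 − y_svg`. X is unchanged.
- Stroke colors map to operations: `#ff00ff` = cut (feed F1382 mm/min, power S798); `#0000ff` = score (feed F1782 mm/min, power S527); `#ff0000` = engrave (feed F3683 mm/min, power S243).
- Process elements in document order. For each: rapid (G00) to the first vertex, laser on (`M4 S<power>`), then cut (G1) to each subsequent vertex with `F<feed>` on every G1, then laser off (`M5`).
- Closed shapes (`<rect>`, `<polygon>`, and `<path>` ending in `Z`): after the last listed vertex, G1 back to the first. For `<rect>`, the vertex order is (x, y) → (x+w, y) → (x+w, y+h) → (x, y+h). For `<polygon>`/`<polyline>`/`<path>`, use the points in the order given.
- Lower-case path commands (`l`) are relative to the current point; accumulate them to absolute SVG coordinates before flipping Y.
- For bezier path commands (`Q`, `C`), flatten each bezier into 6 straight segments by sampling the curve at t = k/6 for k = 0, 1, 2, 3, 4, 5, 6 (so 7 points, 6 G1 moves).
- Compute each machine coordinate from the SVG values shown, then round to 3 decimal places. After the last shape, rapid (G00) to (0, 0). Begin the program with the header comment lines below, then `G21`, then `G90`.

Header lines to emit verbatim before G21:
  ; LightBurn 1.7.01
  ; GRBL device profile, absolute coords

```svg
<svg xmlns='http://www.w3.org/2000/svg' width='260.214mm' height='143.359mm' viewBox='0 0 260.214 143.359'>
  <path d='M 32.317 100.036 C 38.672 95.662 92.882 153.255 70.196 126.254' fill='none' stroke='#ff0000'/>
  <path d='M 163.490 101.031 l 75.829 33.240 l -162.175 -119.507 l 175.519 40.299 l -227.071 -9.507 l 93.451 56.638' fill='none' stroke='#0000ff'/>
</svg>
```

; LightBurn 1.7.01
; GRBL device profile, absolute coords
G21
G90
G00 X32.317 Y43.323
M4 S243
G1 X38.905 Y41.025 F3683
G1 X50.003 Y32.470 F3683
G1 X62.147 Y21.729 F3683
G1 X71.870 Y12.874 F3683
G1 X75.709 Y9.975 F3683
G1 X70.196 Y17.105 F3683
M5
G00 X163.490 Y42.328
M4 S527
G1 X239.319 Y9.088 F1782
G1 X77.144 Y128.595 F1782
G1 X252.663 Y88.296 F1782
G1 X25.592 Y97.803 F1782
G1 X119.043 Y41.165 F1782
M5
G00 X0.000 Y0.000

1 u = 1 mm; y_m = 143.359 − y.

[1] `<path>` cubic bezier, #ff0000→engrave S243 F3683: (32.317,43.323) → (38.905,41.025) → (50.003,32.470) → (62.147,21.729) → (71.870,12.874) → (75.709,9.975) → (70.196,17.105)

[2] `<path>` open polyline, #0000ff→score S527 F1782: (163.490,42.328) → (239.319,9.088) → (77.144,128.595) → (252.663,88.296) → (25.592,97.803) → (119.043,41.165)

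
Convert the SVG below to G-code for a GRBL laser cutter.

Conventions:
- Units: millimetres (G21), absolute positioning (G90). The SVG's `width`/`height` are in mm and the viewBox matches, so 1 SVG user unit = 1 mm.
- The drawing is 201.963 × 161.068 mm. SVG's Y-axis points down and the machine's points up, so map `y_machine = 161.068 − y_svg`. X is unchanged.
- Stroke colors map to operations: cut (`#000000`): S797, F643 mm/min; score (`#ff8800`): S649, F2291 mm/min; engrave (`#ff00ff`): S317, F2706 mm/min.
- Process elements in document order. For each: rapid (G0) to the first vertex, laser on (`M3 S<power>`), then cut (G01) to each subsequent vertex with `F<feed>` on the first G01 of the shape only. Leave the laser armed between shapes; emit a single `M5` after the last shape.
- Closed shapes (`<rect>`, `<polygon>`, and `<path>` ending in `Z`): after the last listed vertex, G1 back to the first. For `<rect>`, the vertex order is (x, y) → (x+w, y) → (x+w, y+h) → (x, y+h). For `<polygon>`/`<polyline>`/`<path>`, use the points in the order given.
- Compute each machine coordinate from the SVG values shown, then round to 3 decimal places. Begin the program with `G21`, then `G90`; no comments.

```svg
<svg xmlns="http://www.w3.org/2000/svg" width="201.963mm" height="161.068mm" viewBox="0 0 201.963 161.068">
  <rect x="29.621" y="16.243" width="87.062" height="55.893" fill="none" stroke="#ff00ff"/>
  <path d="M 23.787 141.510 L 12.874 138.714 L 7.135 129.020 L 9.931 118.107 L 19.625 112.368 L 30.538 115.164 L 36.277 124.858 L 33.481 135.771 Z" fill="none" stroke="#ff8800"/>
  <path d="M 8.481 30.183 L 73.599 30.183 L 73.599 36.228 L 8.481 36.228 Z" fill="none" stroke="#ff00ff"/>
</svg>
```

G21
G90
G0 X29.621 Y144.825
M3 S317
G01 X116.683 Y144.825 F2706
G01 X116.683 Y88.932
G01 X29.621 Y88.932
G01 X29.621 Y144.825
G0 X23.787 Y19.558
M3 S649
G01 X12.874 Y22.354 F2291
G01 X7.135 Y32.048
G01 X9.931 Y42.961
G01 X19.625 Y48.700
G01 X30.538 Y45.904
G01 X36.277 Y36.210
G01 X33.481 Y25.297
G01 X23.787 Y19.558
G0 X8.481 Y130.885
M3 S317
G01 X73.599 Y130.885 F2706
G01 X73.599 Y124.840
G01 X8.481 Y124.840
G01 X8.481 Y130.885
M5

viewBox `0 0 201.963 161.068` with mm width/height → 1 unit = 1 mm. Flip: y_m = 161.068 − y_svg.

**Shape 1** — `<rect>` rectangle, stroke `#ff00ff` → engrave (S317, F2706). Machine vertices: (29.621,144.825) → (116.683,144.825) → (116.683,88.932) → (29.621,88.932) → (29.621,144.825). Closed: final G1 returns to the first vertex.

**Shape 2** — `<path>` regular polygon, stroke `#ff8800` → score (S649, F2291). Machine vertices: (23.787,19.558) → (12.874,22.354) → (7.135,32.048) → (9.931,42.961) → (19.625,48.700) → (30.538,45.904) → (36.277,36.210) → (33.481,25.297) → (23.787,19.558). Closed: final G1 returns to the first vertex.

**Shape 3** — `<path>` rectangle, stroke `#ff00ff` → engrave (S317, F2706). Machine vertices: (8.481,130.885) → (73.599,130.885) → (73.599,124.840) → (8.481,124.840) → (8.481,130.885). Closed: final G1 returns to the first vertex.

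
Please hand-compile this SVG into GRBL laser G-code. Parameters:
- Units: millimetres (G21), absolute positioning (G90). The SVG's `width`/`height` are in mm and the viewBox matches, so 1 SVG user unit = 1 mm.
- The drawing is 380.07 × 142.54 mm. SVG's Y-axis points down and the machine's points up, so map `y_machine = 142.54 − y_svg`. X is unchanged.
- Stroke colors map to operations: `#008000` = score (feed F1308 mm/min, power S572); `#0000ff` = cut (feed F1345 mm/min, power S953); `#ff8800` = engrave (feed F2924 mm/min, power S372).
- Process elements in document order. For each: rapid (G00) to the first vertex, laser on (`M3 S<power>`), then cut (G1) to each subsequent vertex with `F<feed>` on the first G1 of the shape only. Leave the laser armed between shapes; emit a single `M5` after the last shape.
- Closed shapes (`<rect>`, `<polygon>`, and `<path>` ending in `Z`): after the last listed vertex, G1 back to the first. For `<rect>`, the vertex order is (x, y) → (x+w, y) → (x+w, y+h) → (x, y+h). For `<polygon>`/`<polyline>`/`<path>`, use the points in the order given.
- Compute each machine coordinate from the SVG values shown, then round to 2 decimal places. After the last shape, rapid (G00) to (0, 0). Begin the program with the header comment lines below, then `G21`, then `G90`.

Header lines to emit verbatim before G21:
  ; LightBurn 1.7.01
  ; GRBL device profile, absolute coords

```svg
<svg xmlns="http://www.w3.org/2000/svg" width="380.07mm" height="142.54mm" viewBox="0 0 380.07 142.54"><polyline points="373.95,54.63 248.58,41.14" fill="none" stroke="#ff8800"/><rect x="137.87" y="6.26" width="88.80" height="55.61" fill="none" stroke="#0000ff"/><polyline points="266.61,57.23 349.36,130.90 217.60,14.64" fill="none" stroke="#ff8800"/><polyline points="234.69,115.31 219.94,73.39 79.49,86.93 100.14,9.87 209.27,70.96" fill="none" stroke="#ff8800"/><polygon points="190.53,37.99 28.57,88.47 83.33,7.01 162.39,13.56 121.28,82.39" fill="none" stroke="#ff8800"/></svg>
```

; LightBurn 1.7.01
; GRBL device profile, absolute coords
G21
G90
G00 X373.95 Y87.91
M3 S372
G1 X248.58 Y101.40 F2924
G00 X137.87 Y136.28
M3 S953
G1 X226.67 Y136.28 F1345
G1 X226.67 Y80.67
G1 X137.87 Y80.67
G1 X137.87 Y136.28
G00 X266.61 Y85.31
M3 S372
G1 X349.36 Y11.64 F2924
G1 X217.60 Y127.90
G00 X234.69 Y27.23
M3 S372
G1 X219.94 Y69.15 F2924
G1 X79.49 Y55.61
G1 X100.14 Y132.67
G1 X209.27 Y71.58
G00 X190.53 Y104.55
M3 S372
G1 X28.57 Y54.07 F2924
G1 X83.33 Y135.53
G1 X162.39 Y128.98
G1 X121.28 Y60.15
G1 X190.53 Y104.55
M5
G00 X0.00 Y0.00

Since the viewBox matches the mm dimensions, user units are millimetres directly. The only transform is the Y-flip y_m = 142.54 − y_svg.

Shape 1 is a line segment drawn with `<polyline>`. Its stroke #ff8800 means engrave at S372, F2924. After flipping Y the toolpath is (373.95,87.91) → (248.58,101.40).

Shape 2 is a rectangle drawn with `<rect>`. Its stroke #0000ff means cut at S953, F1345. After flipping Y the toolpath is (137.87,136.28) → (226.67,136.28) → (226.67,80.67) → (137.87,80.67) → (137.87,136.28), returning to the start.

Shape 3 is a open polyline drawn with `<polyline>`. Its stroke #ff8800 means engrave at S372, F2924. After flipping Y the toolpath is (266.61,85.31) → (349.36,11.64) → (217.60,127.90).

Shape 4 is a open polyline drawn with `<polyline>`. Its stroke #ff8800 means engrave at S372, F2924. After flipping Y the toolpath is (234.69,27.23) → (219.94,69.15) → (79.49,55.61) → (100.14,132.67) → (209.27,71.58).

Shape 5 is a closed polygon drawn with `<polygon>`. Its stroke #ff8800 means engrave at S372, F2924. After flipping Y the toolpath is (190.53,104.55) → (28.57,54.07) → (83.33,135.53) → (162.39,128.98) → (121.28,60.15) → (190.53,104.55), returning to the start.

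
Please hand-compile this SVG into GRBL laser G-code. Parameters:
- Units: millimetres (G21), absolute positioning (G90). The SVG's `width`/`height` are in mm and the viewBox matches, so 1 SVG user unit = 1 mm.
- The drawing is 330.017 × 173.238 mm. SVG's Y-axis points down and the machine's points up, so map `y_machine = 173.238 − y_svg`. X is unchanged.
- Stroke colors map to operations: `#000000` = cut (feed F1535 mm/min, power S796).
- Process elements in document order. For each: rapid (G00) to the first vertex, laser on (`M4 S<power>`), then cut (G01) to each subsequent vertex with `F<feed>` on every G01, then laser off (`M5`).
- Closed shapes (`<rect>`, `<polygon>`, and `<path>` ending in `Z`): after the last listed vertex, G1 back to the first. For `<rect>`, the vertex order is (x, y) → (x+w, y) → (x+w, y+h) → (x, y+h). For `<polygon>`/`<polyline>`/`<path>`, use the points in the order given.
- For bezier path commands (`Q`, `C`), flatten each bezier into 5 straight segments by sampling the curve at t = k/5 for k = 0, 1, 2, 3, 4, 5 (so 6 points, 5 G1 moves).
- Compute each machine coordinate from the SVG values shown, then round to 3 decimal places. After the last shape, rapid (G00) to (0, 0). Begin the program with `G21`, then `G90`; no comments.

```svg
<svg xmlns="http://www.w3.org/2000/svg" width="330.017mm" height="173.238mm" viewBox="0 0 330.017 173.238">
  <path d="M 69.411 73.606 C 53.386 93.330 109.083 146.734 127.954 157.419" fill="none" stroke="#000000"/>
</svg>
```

Since the viewBox matches the mm dimensions, user units are millimetres directly. The only transform is the Y-flip y_m = 173.238 − y_svg.

Shape 1 is a cubic bezier drawn with `<path>`. Its stroke #000000 means cut at S796, F1535. After flipping Y the toolpath is (69.411,99.632) → (67.534,84.367) → (77.660,64.686) → (94.579,44.257) → (113.081,26.745) → (127.954,15.819).

G21
G90
G00 X69.411 Y99.632
M4 S796
G01 X67.534 Y84.367 F1535
G01 X77.660 Y64.686 F1535
G01 X94.579 Y44.257 F1535
G01 X113.081 Y26.745 F1535
G01 X127.954 Y15.819 F1535
M5
G00 X0.000 Y0.000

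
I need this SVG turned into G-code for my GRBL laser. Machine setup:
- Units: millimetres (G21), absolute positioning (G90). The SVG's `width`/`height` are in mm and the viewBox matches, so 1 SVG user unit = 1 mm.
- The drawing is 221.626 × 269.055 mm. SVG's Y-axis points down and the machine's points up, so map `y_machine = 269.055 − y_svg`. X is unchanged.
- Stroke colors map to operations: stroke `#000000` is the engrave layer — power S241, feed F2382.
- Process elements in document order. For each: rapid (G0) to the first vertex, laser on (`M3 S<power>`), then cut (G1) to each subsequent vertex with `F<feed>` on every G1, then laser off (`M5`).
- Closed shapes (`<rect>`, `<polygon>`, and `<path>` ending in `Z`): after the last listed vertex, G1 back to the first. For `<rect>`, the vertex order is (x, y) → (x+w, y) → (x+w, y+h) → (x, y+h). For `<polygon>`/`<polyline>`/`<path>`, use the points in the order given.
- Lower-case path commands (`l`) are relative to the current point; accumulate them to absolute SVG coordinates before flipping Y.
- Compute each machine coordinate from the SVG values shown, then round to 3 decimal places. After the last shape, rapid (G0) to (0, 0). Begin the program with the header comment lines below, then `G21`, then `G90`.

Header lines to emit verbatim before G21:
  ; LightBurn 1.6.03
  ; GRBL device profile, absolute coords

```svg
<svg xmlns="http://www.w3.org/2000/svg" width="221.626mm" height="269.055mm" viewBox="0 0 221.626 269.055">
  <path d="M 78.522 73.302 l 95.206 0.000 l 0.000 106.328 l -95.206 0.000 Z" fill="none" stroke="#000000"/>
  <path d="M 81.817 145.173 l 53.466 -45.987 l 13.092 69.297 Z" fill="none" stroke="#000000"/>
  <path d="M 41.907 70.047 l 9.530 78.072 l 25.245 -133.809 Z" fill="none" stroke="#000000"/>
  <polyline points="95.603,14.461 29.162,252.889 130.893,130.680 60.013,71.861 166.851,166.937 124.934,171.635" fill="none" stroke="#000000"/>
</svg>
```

1 u = 1 mm; y_m = 269.055 − y.

[1] `<path>` rectangle, #000000→engrave S241 F2382: (78.522,195.753) → (173.728,195.753) → (173.728,89.425) → (78.522,89.425) → (78.522,195.753) (closed)

[2] `<path>` regular polygon, #000000→engrave S241 F2382: (81.817,123.882) → (135.283,169.869) → (148.375,100.572) → (81.817,123.882) (closed)

[3] `<path>` closed polygon, #000000→engrave S241 F2382: (41.907,199.008) → (51.437,120.936) → (76.682,254.745) → (41.907,199.008) (closed)

[4] `<polyline>` open polyline, #000000→engrave S241 F2382: (95.603,254.594) → (29.162,16.166) → (130.893,138.375) → (60.013,197.194) → (166.851,102.118) → (124.934,97.420)

; LightBurn 1.6.03
; GRBL device profile, absolute coords
G21
G90
G0 X78.522 Y195.753
M3 S241
G1 X173.728 Y195.753 F2382
G1 X173.728 Y89.425 F2382
G1 X78.522 Y89.425 F2382
G1 X78.522 Y195.753 F2382
M5
G0 X81.817 Y123.882
M3 S241
G1 X135.283 Y169.869 F2382
G1 X148.375 Y100.572 F2382
G1 X81.817 Y123.882 F2382
M5
G0 X41.907 Y199.008
M3 S241
G1 X51.437 Y120.936 F2382
G1 X76.682 Y254.745 F2382
G1 X41.907 Y199.008 F2382
M5
G0 X95.603 Y254.594
M3 S241
G1 X29.162 Y16.166 F2382
G1 X130.893 Y138.375 F2382
G1 X60.013 Y197.194 F2382
G1 X166.851 Y102.118 F2382
G1 X124.934 Y97.420 F2382
M5
G0 X0.000 Y0.000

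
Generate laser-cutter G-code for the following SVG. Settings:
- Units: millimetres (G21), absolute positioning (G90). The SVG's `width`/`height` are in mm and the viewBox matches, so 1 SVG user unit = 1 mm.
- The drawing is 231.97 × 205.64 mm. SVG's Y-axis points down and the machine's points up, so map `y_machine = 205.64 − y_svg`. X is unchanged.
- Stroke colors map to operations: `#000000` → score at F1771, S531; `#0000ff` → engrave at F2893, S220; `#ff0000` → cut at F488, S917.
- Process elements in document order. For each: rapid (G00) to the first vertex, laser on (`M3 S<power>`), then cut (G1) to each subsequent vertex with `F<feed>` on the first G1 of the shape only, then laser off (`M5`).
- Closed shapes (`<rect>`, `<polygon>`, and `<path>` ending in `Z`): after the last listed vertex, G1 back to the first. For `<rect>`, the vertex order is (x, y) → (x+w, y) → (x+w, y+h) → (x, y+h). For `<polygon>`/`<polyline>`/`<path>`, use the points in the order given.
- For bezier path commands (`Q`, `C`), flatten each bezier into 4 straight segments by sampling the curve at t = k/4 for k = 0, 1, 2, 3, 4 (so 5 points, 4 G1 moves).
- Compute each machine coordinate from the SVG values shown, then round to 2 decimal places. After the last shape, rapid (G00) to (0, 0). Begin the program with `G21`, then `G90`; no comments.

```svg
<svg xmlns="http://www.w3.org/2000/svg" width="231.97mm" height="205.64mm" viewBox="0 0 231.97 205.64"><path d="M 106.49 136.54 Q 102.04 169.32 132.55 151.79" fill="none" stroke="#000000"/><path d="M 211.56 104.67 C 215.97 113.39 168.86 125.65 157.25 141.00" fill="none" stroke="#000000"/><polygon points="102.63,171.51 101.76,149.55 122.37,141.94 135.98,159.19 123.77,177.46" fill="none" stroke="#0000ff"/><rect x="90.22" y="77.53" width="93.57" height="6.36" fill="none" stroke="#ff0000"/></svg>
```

G21
G90
G00 X106.49 Y69.10
M3 S531
G1 X106.45 Y55.85 F1771
G1 X110.78 Y48.90
G1 X119.48 Y48.23
G1 X132.55 Y53.85
M5
G00 X211.56 Y100.97
M3 S531
G1 X206.57 Y93.77 F1771
G1 X190.41 Y85.29
G1 X171.25 Y75.57
G1 X157.25 Y64.64
M5
G00 X102.63 Y34.13
M3 S220
G1 X101.76 Y56.09 F2893
G1 X122.37 Y63.70
G1 X135.98 Y46.45
G1 X123.77 Y28.18
G1 X102.63 Y34.13
M5
G00 X90.22 Y128.11
M3 S917
G1 X183.79 Y128.11 F488
G1 X183.79 Y121.75
G1 X90.22 Y121.75
G1 X90.22 Y128.11
M5
G00 X0.00 Y0.00

Since the viewBox matches the mm dimensions, user units are millimetres directly. The only transform is the Y-flip y_m = 205.64 − y_svg.

Shape 1 is a quadratic bezier drawn with `<path>`. Its stroke #000000 means score at S531, F1771. After flipping Y the toolpath is (106.49,69.10) → (106.45,55.85) → (110.78,48.90) → (119.48,48.23) → (132.55,53.85).

Shape 2 is a cubic bezier drawn with `<path>`. Its stroke #000000 means score at S531, F1771. After flipping Y the toolpath is (211.56,100.97) → (206.57,93.77) → (190.41,85.29) → (171.25,75.57) → (157.25,64.64).

Shape 3 is a regular polygon drawn with `<polygon>`. Its stroke #0000ff means engrave at S220, F2893. After flipping Y the toolpath is (102.63,34.13) → (101.76,56.09) → (122.37,63.70) → (135.98,46.45) → (123.77,28.18) → (102.63,34.13), returning to the start.

Shape 4 is a rectangle drawn with `<rect>`. Its stroke #ff0000 means cut at S917, F488. After flipping Y the toolpath is (90.22,128.11) → (183.79,128.11) → (183.79,121.75) → (90.22,121.75) → (90.22,128.11), returning to the start.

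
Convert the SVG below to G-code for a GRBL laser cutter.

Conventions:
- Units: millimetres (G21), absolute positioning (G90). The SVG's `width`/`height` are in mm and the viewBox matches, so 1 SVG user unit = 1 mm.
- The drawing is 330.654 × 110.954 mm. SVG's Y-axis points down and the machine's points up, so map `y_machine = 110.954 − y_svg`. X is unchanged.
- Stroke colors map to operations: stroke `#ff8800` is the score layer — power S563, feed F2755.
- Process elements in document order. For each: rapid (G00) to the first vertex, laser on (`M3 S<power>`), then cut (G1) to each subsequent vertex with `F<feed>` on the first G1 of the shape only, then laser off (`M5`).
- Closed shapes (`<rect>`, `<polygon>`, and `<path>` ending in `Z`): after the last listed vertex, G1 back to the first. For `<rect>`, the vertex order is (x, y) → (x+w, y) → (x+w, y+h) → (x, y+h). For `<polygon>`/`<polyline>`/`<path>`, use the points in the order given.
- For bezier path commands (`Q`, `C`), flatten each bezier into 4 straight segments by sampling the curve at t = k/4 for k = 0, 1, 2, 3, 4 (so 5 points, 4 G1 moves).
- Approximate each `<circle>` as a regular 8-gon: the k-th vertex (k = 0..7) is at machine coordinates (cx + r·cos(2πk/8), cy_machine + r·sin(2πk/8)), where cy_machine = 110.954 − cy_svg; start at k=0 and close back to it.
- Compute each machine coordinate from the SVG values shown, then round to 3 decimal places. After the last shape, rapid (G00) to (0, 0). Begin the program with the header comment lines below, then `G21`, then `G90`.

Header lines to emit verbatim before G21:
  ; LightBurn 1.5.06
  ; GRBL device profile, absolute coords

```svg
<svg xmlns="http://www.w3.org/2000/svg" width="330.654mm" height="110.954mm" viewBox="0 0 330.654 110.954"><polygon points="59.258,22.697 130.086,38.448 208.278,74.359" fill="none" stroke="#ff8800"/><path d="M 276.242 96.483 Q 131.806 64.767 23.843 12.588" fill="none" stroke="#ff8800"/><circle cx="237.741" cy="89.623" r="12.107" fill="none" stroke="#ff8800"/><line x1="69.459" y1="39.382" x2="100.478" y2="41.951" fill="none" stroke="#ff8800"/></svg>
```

1 u = 1 mm; y_m = 110.954 − y.

[1] `<polygon>` closed polygon, #ff8800→score S563 F2755: (59.258,88.257) → (130.086,72.506) → (208.278,36.595) → (59.258,88.257) (closed)

[2] `<path>` quadratic bezier, #ff8800→score S563 F2755: (276.242,14.471) → (206.304,31.608) → (140.924,51.303) → (80.104,73.555) → (23.843,98.366)

[3] `<circle>` circle, #ff8800→score S563 F2755: (249.848,21.331) → (246.302,29.892) → (237.741,33.438) → (229.180,29.892) → (225.634,21.331) → (229.180,12.770) → (237.741,9.224) → (246.302,12.770) → (249.848,21.331) (closed)

[4] `<line>` line segment, #ff8800→score S563 F2755: (69.459,71.572) → (100.478,69.003)

; LightBurn 1.5.06
; GRBL device profile, absolute coords
G21
G90
G00 X59.258 Y88.257
M3 S563
G1 X130.086 Y72.506 F2755
G1 X208.278 Y36.595
G1 X59.258 Y88.257
M5
G00 X276.242 Y14.471
M3 S563
G1 X206.304 Y31.608 F2755
G1 X140.924 Y51.303
G1 X80.104 Y73.555
G1 X23.843 Y98.366
M5
G00 X249.848 Y21.331
M3 S563
G1 X246.302 Y29.892 F2755
G1 X237.741 Y33.438
G1 X229.180 Y29.892
G1 X225.634 Y21.331
G1 X229.180 Y12.770
G1 X237.741 Y9.224
G1 X246.302 Y12.770
G1 X249.848 Y21.331
M5
G00 X69.459 Y71.572
M3 S563
G1 X100.478 Y69.003 F2755
M5
G00 X0.000 Y0.000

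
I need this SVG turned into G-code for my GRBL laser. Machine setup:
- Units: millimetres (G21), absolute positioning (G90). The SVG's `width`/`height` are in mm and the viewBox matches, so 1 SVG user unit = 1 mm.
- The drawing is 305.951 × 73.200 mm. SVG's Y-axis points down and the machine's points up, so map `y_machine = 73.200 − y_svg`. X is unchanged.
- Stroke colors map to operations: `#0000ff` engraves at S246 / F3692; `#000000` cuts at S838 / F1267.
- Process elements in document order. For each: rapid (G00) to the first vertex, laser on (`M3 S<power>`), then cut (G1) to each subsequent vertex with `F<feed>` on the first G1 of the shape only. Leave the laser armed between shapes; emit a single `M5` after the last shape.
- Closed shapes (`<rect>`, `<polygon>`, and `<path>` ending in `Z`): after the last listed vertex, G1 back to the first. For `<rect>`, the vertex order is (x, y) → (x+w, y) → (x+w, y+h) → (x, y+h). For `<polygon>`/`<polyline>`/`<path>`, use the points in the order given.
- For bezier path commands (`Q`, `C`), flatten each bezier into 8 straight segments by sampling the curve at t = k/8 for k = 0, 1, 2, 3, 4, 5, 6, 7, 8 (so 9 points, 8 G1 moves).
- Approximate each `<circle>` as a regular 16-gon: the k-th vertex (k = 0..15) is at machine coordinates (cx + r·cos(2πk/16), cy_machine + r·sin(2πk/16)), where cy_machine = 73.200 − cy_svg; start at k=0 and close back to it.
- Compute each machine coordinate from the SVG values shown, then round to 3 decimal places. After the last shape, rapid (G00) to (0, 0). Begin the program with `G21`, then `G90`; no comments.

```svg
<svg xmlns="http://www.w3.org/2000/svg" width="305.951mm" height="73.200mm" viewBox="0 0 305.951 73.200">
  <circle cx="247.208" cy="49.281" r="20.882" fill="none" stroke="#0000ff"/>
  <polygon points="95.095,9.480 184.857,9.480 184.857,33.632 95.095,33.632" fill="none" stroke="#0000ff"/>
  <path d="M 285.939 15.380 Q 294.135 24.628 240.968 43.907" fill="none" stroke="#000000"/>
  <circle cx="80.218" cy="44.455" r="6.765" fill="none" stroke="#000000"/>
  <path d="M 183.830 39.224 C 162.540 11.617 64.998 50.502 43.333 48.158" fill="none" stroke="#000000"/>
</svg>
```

1 u = 1 mm; y_m = 73.200 − y.

[1] `<circle>` circle, #0000ff→engrave S246 F3692: (268.090,23.919) → (266.500,31.910) → (261.974,38.685) → (255.199,43.211) → (247.208,44.801) → (239.217,43.211) → (232.442,38.685) → (227.916,31.910) → (226.326,23.919) → (227.916,15.928) → (232.442,9.153) → (239.217,4.627) → (247.208,3.037) → (255.199,4.627) → (261.974,9.153) → (266.500,15.928) → (268.090,23.919) (closed)

[2] `<polygon>` rectangle, #0000ff→engrave S246 F3692: (95.095,63.720) → (184.857,63.720) → (184.857,39.568) → (95.095,39.568) → (95.095,63.720) (closed)

[3] `<path>` quadratic bezier, #000000→cut S838 F1267: (285.939,57.820) → (287.029,55.351) → (286.202,52.569) → (283.457,49.473) → (278.794,46.064) → (272.214,42.342) → (263.716,38.306) → (253.301,33.956) → (240.968,29.293)

[4] `<circle>` circle, #000000→cut S838 F1267: (86.983,28.745) → (86.468,31.334) → (85.002,33.529) → (82.807,34.995) → (80.218,35.510) → (77.629,34.995) → (75.434,33.529) → (73.968,31.334) → (73.453,28.745) → (73.968,26.156) → (75.434,23.961) → (77.629,22.495) → (80.218,21.980) → (82.807,22.495) → (85.002,23.961) → (86.468,26.156) → (86.983,28.745) (closed)

[5] `<path>` cubic bezier, #000000→cut S838 F1267: (183.830,33.976) → (172.569,41.422) → (155.942,43.897) → (135.732,42.663) → (113.722,38.983) → (91.694,34.118) → (71.432,29.331) → (54.717,25.885) → (43.333,25.042)

G21
G90
G00 X268.090 Y23.919
M3 S246
G1 X266.500 Y31.910 F3692
G1 X261.974 Y38.685
G1 X255.199 Y43.211
G1 X247.208 Y44.801
G1 X239.217 Y43.211
G1 X232.442 Y38.685
G1 X227.916 Y31.910
G1 X226.326 Y23.919
G1 X227.916 Y15.928
G1 X232.442 Y9.153
G1 X239.217 Y4.627
G1 X247.208 Y3.037
G1 X255.199 Y4.627
G1 X261.974 Y9.153
G1 X266.500 Y15.928
G1 X268.090 Y23.919
G00 X95.095 Y63.720
M3 S246
G1 X184.857 Y63.720 F3692
G1 X184.857 Y39.568
G1 X95.095 Y39.568
G1 X95.095 Y63.720
G00 X285.939 Y57.820
M3 S838
G1 X287.029 Y55.351 F1267
G1 X286.202 Y52.569
G1 X283.457 Y49.473
G1 X278.794 Y46.064
G1 X272.214 Y42.342
G1 X263.716 Y38.306
G1 X253.301 Y33.956
G1 X240.968 Y29.293
G00 X86.983 Y28.745
M3 S838
G1 X86.468 Y31.334 F1267
G1 X85.002 Y33.529
G1 X82.807 Y34.995
G1 X80.218 Y35.510
G1 X77.629 Y34.995
G1 X75.434 Y33.529
G1 X73.968 Y31.334
G1 X73.453 Y28.745
G1 X73.968 Y26.156
G1 X75.434 Y23.961
G1 X77.629 Y22.495
G1 X80.218 Y21.980
G1 X82.807 Y22.495
G1 X85.002 Y23.961
G1 X86.468 Y26.156
G1 X86.983 Y28.745
G00 X183.830 Y33.976
M3 S838
G1 X172.569 Y41.422 F1267
G1 X155.942 Y43.897
G1 X135.732 Y42.663
G1 X113.722 Y38.983
G1 X91.694 Y34.118
G1 X71.432 Y29.331
G1 X54.717 Y25.885
G1 X43.333 Y25.042
M5
G00 X0.000 Y0.000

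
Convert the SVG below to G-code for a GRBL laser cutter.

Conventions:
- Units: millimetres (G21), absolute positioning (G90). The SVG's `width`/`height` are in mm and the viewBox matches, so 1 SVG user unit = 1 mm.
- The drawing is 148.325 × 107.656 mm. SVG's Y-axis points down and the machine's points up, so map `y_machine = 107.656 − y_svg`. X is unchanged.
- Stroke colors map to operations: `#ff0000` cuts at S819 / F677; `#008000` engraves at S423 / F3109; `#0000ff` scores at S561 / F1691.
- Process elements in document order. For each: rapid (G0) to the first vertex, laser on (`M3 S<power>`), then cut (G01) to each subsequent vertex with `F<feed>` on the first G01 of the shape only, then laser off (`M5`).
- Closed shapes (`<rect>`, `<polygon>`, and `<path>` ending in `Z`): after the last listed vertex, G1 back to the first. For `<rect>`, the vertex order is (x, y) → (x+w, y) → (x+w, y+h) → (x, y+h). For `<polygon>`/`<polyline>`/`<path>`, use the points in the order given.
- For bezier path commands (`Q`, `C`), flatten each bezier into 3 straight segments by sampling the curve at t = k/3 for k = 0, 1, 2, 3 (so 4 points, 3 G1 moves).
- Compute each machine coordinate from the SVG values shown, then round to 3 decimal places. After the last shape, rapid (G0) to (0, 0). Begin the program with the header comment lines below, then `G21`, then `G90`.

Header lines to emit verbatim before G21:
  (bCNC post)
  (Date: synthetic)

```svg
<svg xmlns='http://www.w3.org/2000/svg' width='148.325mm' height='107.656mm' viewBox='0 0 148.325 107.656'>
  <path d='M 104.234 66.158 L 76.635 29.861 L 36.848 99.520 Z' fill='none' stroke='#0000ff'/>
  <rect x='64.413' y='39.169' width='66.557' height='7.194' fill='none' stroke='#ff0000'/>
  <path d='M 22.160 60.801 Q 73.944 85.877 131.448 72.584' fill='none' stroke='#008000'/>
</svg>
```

(bCNC post)
(Date: synthetic)
G21
G90
G0 X104.234 Y41.498
M3 S561
G01 X76.635 Y77.795 F1691
G01 X36.848 Y8.136
G01 X104.234 Y41.498
M5
G0 X64.413 Y68.487
M3 S819
G01 X130.970 Y68.487 F677
G01 X130.970 Y61.293
G01 X64.413 Y61.293
G01 X64.413 Y68.487
M5
G0 X22.160 Y46.855
M3 S423
G01 X57.318 Y34.401 F3109
G01 X93.748 Y30.473
G01 X131.448 Y35.072
M5
G0 X0.000 Y0.000

viewBox `0 0 148.325 107.656` with mm width/height → 1 unit = 1 mm. Flip: y_m = 107.656 − y_svg.

**Shape 1** — `<path>` closed polygon, stroke `#0000ff` → score (S561, F1691). Machine vertices: (104.234,41.498) → (76.635,77.795) → (36.848,8.136) → (104.234,41.498). Closed: final G1 returns to the first vertex.

**Shape 2** — `<rect>` rectangle, stroke `#ff0000` → cut (S819, F677). Machine vertices: (64.413,68.487) → (130.970,68.487) → (130.970,61.293) → (64.413,61.293) → (64.413,68.487). Closed: final G1 returns to the first vertex.

**Shape 3** — `<path>` quadratic bezier, stroke `#008000` → engrave (S423, F3109). Control points (SVG): P0=(22.160,60.801), P1=(73.944,85.877), P2=(131.448,72.584); sampled at t=k/3. Machine vertices: (22.160,46.855) → (57.318,34.401) → (93.748,30.473) → (131.448,35.072). Open path.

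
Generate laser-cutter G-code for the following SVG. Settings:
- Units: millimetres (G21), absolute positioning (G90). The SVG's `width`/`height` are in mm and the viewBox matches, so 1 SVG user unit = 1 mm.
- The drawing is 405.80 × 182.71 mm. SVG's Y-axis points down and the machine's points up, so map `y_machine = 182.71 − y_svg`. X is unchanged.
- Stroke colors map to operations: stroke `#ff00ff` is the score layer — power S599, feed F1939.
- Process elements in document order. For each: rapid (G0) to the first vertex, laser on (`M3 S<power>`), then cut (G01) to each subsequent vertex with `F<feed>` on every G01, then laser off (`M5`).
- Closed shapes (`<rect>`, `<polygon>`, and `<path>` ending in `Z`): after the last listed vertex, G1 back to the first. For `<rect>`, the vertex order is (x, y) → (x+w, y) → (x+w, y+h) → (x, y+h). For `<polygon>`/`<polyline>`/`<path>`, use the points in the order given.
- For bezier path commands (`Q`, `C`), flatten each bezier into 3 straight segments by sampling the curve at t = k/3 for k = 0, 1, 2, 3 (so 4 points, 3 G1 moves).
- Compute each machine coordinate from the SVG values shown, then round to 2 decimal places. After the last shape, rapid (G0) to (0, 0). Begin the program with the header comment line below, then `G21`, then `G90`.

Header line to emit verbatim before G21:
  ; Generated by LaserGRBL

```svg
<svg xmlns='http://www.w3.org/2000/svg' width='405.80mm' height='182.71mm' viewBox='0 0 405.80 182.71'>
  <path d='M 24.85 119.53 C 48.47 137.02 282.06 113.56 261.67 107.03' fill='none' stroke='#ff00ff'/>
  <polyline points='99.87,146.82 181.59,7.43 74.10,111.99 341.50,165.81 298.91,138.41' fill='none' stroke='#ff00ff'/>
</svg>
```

; Generated by LaserGRBL
G21
G90
G0 X24.85 Y63.18
M3 S599
G01 X101.28 Y57.20 F1939
G01 X214.58 Y65.65 F1939
G01 X261.67 Y75.68 F1939
M5
G0 X99.87 Y35.89
M3 S599
G01 X181.59 Y175.28 F1939
G01 X74.10 Y70.72 F1939
G01 X341.50 Y16.90 F1939
G01 X298.91 Y44.30 F1939
M5
G0 X0.00 Y0.00

Since the viewBox matches the mm dimensions, user units are millimetres directly. The only transform is the Y-flip y_m = 182.71 − y_svg.

Shape 1 is a cubic bezier drawn with `<path>`. Its stroke #ff00ff means score at S599, F1939. After flipping Y the toolpath is (24.85,63.18) → (101.28,57.20) → (214.58,65.65) → (261.67,75.68).

Shape 2 is a open polyline drawn with `<polyline>`. Its stroke #ff00ff means score at S599, F1939. After flipping Y the toolpath is (99.87,35.89) → (181.59,175.28) → (74.10,70.72) → (341.50,16.90) → (298.91,44.30).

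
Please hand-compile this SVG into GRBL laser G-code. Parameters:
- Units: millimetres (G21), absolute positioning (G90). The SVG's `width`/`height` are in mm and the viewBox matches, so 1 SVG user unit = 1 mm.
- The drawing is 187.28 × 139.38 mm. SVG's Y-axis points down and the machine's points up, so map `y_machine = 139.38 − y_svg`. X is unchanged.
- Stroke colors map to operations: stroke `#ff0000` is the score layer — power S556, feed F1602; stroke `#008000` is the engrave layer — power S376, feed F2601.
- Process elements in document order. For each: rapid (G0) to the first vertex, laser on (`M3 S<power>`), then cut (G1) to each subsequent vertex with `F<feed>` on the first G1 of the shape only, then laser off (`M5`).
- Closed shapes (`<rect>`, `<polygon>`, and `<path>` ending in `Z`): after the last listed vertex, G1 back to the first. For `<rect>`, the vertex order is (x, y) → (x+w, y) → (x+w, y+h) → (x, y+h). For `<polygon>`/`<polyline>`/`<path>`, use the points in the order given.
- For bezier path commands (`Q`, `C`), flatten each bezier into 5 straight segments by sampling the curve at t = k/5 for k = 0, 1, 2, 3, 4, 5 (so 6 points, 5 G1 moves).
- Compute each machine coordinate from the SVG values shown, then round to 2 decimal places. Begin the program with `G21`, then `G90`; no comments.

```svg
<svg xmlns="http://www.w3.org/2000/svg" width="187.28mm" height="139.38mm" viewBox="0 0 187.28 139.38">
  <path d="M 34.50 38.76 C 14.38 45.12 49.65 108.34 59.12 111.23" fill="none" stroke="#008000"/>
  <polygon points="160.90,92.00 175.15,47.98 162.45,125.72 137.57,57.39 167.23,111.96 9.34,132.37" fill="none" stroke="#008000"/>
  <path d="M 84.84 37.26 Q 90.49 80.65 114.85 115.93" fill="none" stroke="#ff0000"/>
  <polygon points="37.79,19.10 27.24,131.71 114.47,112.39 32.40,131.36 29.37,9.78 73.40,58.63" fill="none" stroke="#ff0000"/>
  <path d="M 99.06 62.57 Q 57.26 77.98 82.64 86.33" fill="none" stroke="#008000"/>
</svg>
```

Since the viewBox matches the mm dimensions, user units are millimetres directly. The only transform is the Y-flip y_m = 139.38 − y_svg.

Shape 1 is a cubic bezier drawn with `<path>`. Its stroke #008000 means engrave at S376, F2601. After flipping Y the toolpath is (34.50,100.62) → (28.43,90.92) → (31.75,73.20) → (40.57,53.08) → (50.99,36.19) → (59.12,28.15).

Shape 2 is a closed polygon drawn with `<polygon>`. Its stroke #008000 means engrave at S376, F2601. After flipping Y the toolpath is (160.90,47.38) → (175.15,91.40) → (162.45,13.66) → (137.57,81.99) → (167.23,27.42) → (9.34,7.01) → (160.90,47.38), returning to the start.

Shape 3 is a quadratic bezier drawn with `<path>`. Its stroke #ff0000 means score at S556, F1602. After flipping Y the toolpath is (84.84,102.12) → (87.85,85.09) → (92.35,68.71) → (98.36,52.97) → (105.85,37.89) → (114.85,23.45).

Shape 4 is a closed polygon drawn with `<polygon>`. Its stroke #ff0000 means score at S556, F1602. After flipping Y the toolpath is (37.79,120.28) → (27.24,7.67) → (114.47,26.99) → (32.40,8.02) → (29.37,129.60) → (73.40,80.75) → (37.79,120.28), returning to the start.

Shape 5 is a quadratic bezier drawn with `<path>`. Its stroke #008000 means engrave at S376, F2601. After flipping Y the toolpath is (99.06,76.81) → (85.03,70.93) → (76.37,65.61) → (73.08,60.86) → (75.18,56.67) → (82.64,53.05).

G21
G90
G0 X34.50 Y100.62
M3 S376
G1 X28.43 Y90.92 F2601
G1 X31.75 Y73.20
G1 X40.57 Y53.08
G1 X50.99 Y36.19
G1 X59.12 Y28.15
M5
G0 X160.90 Y47.38
M3 S376
G1 X175.15 Y91.40 F2601
G1 X162.45 Y13.66
G1 X137.57 Y81.99
G1 X167.23 Y27.42
G1 X9.34 Y7.01
G1 X160.90 Y47.38
M5
G0 X84.84 Y102.12
M3 S556
G1 X87.85 Y85.09 F1602
G1 X92.35 Y68.71
G1 X98.36 Y52.97
G1 X105.85 Y37.89
G1 X114.85 Y23.45
M5
G0 X37.79 Y120.28
M3 S556
G1 X27.24 Y7.67 F1602
G1 X114.47 Y26.99
G1 X32.40 Y8.02
G1 X29.37 Y129.60
G1 X73.40 Y80.75
G1 X37.79 Y120.28
M5
G0 X99.06 Y76.81
M3 S376
G1 X85.03 Y70.93 F2601
G1 X76.37 Y65.61
G1 X73.08 Y60.86
G1 X75.18 Y56.67
G1 X82.64 Y53.05
M5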